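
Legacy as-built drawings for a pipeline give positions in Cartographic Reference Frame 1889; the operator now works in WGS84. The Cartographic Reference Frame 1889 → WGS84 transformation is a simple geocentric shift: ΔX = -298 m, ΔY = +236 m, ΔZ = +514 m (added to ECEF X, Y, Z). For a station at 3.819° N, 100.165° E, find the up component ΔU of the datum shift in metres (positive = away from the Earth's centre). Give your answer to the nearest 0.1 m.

ΔU = 318.5 m

The local up (radial) axis is (cos φ cos λ, cos φ sin λ, sin φ), giving ΔU = 52.475 + 231.780 + 34.235 = 318.49 m.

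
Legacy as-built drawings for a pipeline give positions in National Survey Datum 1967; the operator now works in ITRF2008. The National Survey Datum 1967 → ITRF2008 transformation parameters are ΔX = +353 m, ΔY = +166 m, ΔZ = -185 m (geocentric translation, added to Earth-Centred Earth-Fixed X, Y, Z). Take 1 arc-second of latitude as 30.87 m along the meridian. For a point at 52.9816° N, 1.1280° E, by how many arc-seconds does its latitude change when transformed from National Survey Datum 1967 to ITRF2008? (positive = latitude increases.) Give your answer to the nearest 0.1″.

Δφ = -12.8″

sin φ = 0.798442, cos φ = 0.602071, sin λ = 0.019686, cos λ = 0.999806.
North component: ΔN = −sin φ cos λ·ΔX − sin φ sin λ·ΔY + cos φ·ΔZ = −(0.798442)(0.999806)(353) − (0.798442)(0.019686)(166) + (0.602071)(-185) = -395.79 m.
1° of latitude spans 3600 × 30.87 = 111132 m, so Δφ = -395.79 / 111132 × 3600 = -12.821″.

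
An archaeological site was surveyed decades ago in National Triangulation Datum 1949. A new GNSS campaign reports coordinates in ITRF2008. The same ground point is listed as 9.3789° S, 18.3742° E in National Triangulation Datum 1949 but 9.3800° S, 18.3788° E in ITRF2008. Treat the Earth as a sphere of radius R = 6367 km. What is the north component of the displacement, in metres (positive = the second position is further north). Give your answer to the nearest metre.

ΔN = -122 m

Δφ = -9.3800° − -9.3789° = -0.0011°; Δλ = 18.3788° − 18.3742° = +0.0046°.
1° along a meridian = πR/180 = 111125 m.
ΔN = Δφ × 111125 = -122.2 m; ΔE = Δλ × 111125 × cos(-9.3789°) = +0.0046 × 111125 × 0.986632 = 504.3 m.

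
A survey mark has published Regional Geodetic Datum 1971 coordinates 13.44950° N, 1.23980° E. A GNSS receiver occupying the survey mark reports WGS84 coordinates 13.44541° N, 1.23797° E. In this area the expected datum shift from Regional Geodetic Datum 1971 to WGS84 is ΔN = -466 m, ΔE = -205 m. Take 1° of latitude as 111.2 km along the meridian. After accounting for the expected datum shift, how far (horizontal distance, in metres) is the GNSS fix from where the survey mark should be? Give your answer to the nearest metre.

Observed coordinate differences: Δφ = -0.00409°, Δλ = -0.00183°.
Converting to metres (1° lat = 111200 m, cos φ = 0.972575): observed ΔN = -454.8 m, observed ΔE = -197.9 m.
Subtracting the expected shift leaves a residual of -454.8 − (-466) = 11.2 m north and -197.9 − (-205) = 7.1 m east.
Residual distance = √(11.2² + 7.1²) = 13.2 m.

13 m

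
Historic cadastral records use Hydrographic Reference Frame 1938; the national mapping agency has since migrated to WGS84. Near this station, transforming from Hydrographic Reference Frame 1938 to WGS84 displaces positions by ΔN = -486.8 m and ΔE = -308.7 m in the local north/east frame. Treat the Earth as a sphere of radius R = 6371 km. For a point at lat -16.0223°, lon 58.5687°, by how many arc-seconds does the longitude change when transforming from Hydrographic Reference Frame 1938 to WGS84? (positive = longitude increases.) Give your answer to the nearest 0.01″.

At latitude -16.0223°, cos φ = 0.961154.
One radian of longitude at latitude φ spans R cos φ, so Δλ = ΔE / (R cos φ) = -308.7 / (6371000 × 0.961154) = -5.0412e-05 rad = -10.398″.

Δλ = -10.40″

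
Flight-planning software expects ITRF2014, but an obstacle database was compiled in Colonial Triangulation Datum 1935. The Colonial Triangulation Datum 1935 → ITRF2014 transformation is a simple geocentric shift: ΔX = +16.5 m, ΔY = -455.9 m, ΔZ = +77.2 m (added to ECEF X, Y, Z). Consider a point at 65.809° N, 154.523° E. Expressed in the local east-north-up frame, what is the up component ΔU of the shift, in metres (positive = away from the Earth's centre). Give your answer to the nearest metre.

At φ = 65.809°, λ = 154.523°: sin φ = 0.912184, cos φ = 0.409780, sin λ = 0.430149, cos λ = -0.902758.
ΔU = cos φ cos λ·ΔX + cos φ sin λ·ΔY + sin φ·ΔZ = (0.409780)(-0.902758)(16.5) + (0.409780)(0.430149)(-455.9) + (0.912184)(77.2) = -16.04 m.

ΔU = -16 m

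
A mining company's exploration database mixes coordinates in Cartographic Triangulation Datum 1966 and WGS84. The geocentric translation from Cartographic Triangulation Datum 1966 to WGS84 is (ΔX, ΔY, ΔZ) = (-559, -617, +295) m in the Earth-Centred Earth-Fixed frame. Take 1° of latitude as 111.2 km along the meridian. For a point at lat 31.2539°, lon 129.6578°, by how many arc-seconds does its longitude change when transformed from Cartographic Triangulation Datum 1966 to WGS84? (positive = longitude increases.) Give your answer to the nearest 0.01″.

sin φ = 0.518831, cos φ = 0.854877, sin λ = 0.769870, cos λ = -0.638201.
East component: ΔE = −sin λ·ΔX + cos λ·ΔY = −(0.769870)(-559) + (-0.638201)(-617) = 824.13 m.
1° of latitude spans 111200 m; at latitude φ, 1° of longitude spans that × cos φ = 95062.3 m, so Δλ = 824.13 / 95062.3 × 3600 = 31.210″.

Δλ = 31.21″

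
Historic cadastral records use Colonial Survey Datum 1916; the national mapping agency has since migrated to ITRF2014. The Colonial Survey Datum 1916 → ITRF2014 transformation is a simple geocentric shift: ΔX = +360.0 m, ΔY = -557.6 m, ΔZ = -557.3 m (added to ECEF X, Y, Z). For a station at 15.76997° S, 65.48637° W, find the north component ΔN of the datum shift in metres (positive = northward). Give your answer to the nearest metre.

ΔN = -358 m

At φ = -15.76997°, λ = -65.48637°: sin φ = -0.271776, cos φ = 0.962361, sin λ = -0.909863, cos λ = 0.414910.
ΔN = −sin φ cos λ·ΔX − sin φ sin λ·ΔY + cos φ·ΔZ = −(-0.271776)(0.414910)(360.0) − (-0.271776)(-0.909863)(-557.6) + (0.962361)(-557.3) = -357.85 m.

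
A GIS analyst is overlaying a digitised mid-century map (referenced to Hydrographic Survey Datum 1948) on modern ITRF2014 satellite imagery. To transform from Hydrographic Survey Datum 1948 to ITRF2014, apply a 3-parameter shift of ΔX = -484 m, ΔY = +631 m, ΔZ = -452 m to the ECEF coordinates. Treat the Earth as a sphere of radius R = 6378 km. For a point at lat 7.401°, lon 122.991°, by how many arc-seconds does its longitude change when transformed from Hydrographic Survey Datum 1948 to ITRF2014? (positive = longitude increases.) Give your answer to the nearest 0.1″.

Δλ = 2.0″

sin φ = 0.128813, cos φ = 0.991669, sin λ = 0.838756, cos λ = -0.544507.
East component: ΔE = −sin λ·ΔX + cos λ·ΔY = −(0.838756)(-484) + (-0.544507)(631) = 62.37 m.
1° of latitude spans πR/180 = 111317 m; at latitude φ, 1° of longitude spans that × cos φ = 110389.7 m, so Δλ = 62.37 / 110389.7 × 3600 = 2.034″.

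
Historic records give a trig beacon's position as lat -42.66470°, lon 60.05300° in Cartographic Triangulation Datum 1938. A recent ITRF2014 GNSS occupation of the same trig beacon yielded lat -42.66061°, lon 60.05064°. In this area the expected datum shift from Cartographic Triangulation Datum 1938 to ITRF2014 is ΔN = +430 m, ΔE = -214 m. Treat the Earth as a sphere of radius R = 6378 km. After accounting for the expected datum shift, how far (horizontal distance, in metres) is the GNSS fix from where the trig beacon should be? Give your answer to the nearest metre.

33 m

Observed coordinate differences: Δφ = +0.00409°, Δλ = -0.00236°.
Converting to metres (1° lat = 111317 m, cos φ = 0.735332): observed ΔN = 455.3 m, observed ΔE = -193.2 m.
Subtracting the expected shift leaves a residual of 455.3 − (430) = 25.3 m north and -193.2 − (-214) = 20.8 m east.
Residual distance = √(25.3² + 20.8²) = 32.8 m.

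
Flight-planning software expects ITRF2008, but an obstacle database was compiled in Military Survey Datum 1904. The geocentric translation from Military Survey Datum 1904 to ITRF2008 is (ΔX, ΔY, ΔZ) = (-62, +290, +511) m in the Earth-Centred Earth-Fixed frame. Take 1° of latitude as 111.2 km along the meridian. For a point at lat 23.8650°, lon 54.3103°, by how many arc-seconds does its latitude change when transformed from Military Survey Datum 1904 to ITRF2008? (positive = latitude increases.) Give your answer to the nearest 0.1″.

Δφ = 12.5″

sin φ = 0.404583, cos φ = 0.914501, sin λ = 0.812188, cos λ = 0.583395.
North component: ΔN = −sin φ cos λ·ΔX − sin φ sin λ·ΔY + cos φ·ΔZ = −(0.404583)(0.583395)(-62) − (0.404583)(0.812188)(290) + (0.914501)(511) = 386.65 m.
1° of latitude spans 111200 m, so Δφ = 386.65 / 111200 × 3600 = 12.517″.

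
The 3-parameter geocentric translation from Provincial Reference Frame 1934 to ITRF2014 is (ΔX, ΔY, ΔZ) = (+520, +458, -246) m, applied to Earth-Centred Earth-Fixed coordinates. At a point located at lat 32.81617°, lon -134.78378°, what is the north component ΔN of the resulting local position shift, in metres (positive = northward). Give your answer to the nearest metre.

ΔN = 168 m

At φ = 32.81617°, λ = -134.78378°: sin φ = 0.541945, cos φ = 0.840414, sin λ = -0.709770, cos λ = -0.704433.
ΔN = −sin φ cos λ·ΔX − sin φ sin λ·ΔY + cos φ·ΔZ = −(0.541945)(-0.704433)(520) − (0.541945)(-0.709770)(458) + (0.840414)(-246) = 167.95 m.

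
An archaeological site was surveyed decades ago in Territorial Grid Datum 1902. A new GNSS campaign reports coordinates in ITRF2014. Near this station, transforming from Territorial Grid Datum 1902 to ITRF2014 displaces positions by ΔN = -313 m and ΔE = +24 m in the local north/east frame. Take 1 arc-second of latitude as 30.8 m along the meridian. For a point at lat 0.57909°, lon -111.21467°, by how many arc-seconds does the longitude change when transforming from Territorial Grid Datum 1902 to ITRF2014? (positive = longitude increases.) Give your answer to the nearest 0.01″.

Δλ = 0.78″

At latitude 0.57909°, cos φ = 0.999949.
1″ of longitude at this latitude = 30.80 × cos φ = 30.7984 m, so Δλ = 24.0 / 30.7984 = 0.779″.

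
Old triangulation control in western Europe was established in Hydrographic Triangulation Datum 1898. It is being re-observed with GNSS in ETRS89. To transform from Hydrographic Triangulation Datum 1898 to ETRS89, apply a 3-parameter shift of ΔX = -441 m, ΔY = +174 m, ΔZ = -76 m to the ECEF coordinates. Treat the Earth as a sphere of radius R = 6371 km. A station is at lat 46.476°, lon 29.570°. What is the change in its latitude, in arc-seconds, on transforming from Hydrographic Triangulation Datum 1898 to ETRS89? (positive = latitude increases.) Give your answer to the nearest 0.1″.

sin φ = 0.725086, cos φ = 0.688658, sin λ = 0.493487, cos λ = 0.869753.
North component: ΔN = −sin φ cos λ·ΔX − sin φ sin λ·ΔY + cos φ·ΔZ = −(0.725086)(0.869753)(-441) − (0.725086)(0.493487)(174) + (0.688658)(-76) = 163.52 m.
1° of latitude spans πR/180 = 111195 m, so Δφ = 163.52 / 111195 × 3600 = 5.294″.

Δφ = 5.3″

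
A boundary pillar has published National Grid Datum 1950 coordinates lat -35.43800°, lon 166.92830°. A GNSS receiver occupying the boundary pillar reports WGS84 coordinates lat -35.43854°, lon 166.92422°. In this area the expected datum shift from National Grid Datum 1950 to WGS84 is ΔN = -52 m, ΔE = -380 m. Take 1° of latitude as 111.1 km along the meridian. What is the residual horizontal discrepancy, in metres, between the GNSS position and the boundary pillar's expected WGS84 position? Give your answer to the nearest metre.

13 m

Observed coordinate differences: Δφ = -0.00054°, Δλ = -0.00408°.
Converting to metres (1° lat = 111100 m, cos φ = 0.814743): observed ΔN = -60.0 m, observed ΔE = -369.3 m.
Subtracting the expected shift leaves a residual of -60.0 − (-52) = -8.0 m north and -369.3 − (-380) = 10.7 m east.
Residual distance = √((-8.0)² + 10.7²) = 13.3 m.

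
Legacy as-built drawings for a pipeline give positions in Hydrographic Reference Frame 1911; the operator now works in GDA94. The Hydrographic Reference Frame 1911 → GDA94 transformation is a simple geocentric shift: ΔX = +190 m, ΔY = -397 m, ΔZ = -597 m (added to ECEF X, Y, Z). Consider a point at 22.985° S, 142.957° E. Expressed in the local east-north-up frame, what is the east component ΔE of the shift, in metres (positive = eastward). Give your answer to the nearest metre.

The local east axis at (φ, λ) is (−sin λ, cos λ, 0), so ΔE = −sin(142.957°)·190 + cos(142.957°)·(-397) = 202.42 m.

ΔE = 202 m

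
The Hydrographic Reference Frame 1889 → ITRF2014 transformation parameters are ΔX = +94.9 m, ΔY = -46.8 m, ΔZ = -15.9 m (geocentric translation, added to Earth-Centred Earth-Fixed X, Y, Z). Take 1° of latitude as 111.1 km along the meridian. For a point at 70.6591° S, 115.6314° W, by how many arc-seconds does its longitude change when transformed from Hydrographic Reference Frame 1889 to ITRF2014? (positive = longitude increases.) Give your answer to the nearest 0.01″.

Δλ = 10.35″

sin φ = -0.943565, cos φ = 0.331188, sin λ = -0.901596, cos λ = -0.432580.
East component: ΔE = −sin λ·ΔX + cos λ·ΔY = −(-0.901596)(94.9) + (-0.432580)(-46.8) = 105.81 m.
1° of latitude spans 111100 m; at latitude φ, 1° of longitude spans that × cos φ = 36795.0 m, so Δλ = 105.81 / 36795.0 × 3600 = 10.352″.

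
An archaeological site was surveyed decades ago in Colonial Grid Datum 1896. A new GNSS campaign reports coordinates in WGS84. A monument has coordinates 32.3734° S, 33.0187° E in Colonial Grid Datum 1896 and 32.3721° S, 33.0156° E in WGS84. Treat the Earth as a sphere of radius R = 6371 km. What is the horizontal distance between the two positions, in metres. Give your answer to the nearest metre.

Δφ = -32.3721° − -32.3734° = +0.0013°; Δλ = 33.0156° − 33.0187° = -0.0031°.
1° along a meridian = πR/180 = 111195 m.
ΔN = Δφ × 111195 = 144.6 m; ΔE = Δλ × 111195 × cos(-32.3734°) = -0.0031 × 111195 × 0.844577 = -291.1 m.
Distance = √(ΔE² + ΔN²) = √((-291.1)² + 144.6²) = 325.0 m.

325 m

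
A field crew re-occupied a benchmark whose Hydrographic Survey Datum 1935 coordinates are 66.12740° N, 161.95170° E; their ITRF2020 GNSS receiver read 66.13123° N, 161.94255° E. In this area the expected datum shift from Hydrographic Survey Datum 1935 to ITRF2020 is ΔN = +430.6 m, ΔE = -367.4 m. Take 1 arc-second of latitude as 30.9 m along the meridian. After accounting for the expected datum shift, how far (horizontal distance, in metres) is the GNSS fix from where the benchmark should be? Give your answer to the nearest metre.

45 m

Observed coordinate differences: Δφ = +0.00383°, Δλ = -0.00915°.
Converting to metres (1° lat = 111240 m, cos φ = 0.404704): observed ΔN = 426.0 m, observed ΔE = -411.9 m.
Subtracting the expected shift leaves a residual of 426.0 − (430.6) = -4.6 m north and -411.9 − (-367.4) = -44.5 m east.
Residual distance = √((-4.6)² + (-44.5)²) = 44.8 m.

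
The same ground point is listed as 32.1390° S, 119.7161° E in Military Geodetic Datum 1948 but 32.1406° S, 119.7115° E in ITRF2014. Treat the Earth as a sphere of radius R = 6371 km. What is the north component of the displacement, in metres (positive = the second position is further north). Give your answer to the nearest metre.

Δφ = -32.1406° − -32.1390° = -0.0016°; Δλ = 119.7115° − 119.7161° = -0.0046°.
1° along a meridian = πR/180 = 111195 m.
ΔN = Δφ × 111195 = -177.9 m; ΔE = Δλ × 111195 × cos(-32.1390°) = -0.0046 × 111195 × 0.846760 = -433.1 m.

ΔN = -178 m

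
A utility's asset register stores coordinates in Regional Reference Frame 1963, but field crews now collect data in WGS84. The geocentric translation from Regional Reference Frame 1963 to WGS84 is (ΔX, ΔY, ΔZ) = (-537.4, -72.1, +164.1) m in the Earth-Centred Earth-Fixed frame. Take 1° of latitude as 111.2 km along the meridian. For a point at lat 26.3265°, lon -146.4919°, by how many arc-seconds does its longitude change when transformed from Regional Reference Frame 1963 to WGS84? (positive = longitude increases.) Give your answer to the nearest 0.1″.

sin φ = 0.443486, cos φ = 0.896281, sin λ = -0.552055, cos λ = -0.833808.
East component: ΔE = −sin λ·ΔX + cos λ·ΔY = −(-0.552055)(-537.4) + (-0.833808)(-72.1) = -236.56 m.
1° of latitude spans 111200 m; at latitude φ, 1° of longitude spans that × cos φ = 99666.5 m, so Δλ = -236.56 / 99666.5 × 3600 = -8.545″.

Δλ = -8.5″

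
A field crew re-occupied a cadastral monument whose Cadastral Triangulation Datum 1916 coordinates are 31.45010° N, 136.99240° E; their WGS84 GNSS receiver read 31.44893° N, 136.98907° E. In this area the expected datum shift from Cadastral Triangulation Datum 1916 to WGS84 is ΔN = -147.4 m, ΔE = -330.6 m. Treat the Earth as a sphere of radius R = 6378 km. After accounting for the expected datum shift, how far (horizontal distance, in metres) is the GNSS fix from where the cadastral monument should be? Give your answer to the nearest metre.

22 m

Observed coordinate differences: Δφ = -0.00117°, Δλ = -0.00333°.
Converting to metres (1° lat = 111317 m, cos φ = 0.853095): observed ΔN = -130.2 m, observed ΔE = -316.2 m.
Subtracting the expected shift leaves a residual of -130.2 − (-147.4) = 17.2 m north and -316.2 − (-330.6) = 14.4 m east.
Residual distance = √(17.2² + 14.4²) = 22.4 m.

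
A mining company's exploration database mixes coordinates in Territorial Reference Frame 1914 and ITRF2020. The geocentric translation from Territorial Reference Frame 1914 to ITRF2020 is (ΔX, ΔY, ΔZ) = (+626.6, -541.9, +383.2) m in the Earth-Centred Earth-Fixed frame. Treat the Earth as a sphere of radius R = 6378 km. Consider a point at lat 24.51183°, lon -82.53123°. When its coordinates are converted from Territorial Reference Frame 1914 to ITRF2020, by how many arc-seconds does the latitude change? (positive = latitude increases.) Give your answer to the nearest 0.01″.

Δφ = 2.97″

sin φ = 0.414881, cos φ = 0.909876, sin λ = -0.991516, cos λ = 0.129986.
North component: ΔN = −sin φ cos λ·ΔX − sin φ sin λ·ΔY + cos φ·ΔZ = −(0.414881)(0.129986)(626.6) − (0.414881)(-0.991516)(-541.9) + (0.909876)(383.2) = 91.96 m.
1° of latitude spans πR/180 = 111317 m, so Δφ = 91.96 / 111317 × 3600 = 2.974″.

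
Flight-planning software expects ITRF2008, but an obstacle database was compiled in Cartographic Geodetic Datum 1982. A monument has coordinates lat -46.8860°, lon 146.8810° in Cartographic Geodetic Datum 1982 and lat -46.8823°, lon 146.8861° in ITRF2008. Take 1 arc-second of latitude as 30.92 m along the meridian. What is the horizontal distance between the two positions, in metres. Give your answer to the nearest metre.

Δφ = -46.8823° − -46.8860° = +0.0037°; Δλ = 146.8861° − 146.8810° = +0.0051°.
1° of latitude = 3600 × 30.92 = 111312 m.
ΔN = Δφ × 111312 = 411.9 m; ΔE = Δλ × 111312 × cos(-46.8860°) = +0.0051 × 111312 × 0.683452 = 388.0 m.
Distance = √(ΔE² + ΔN²) = √(388.0² + 411.9²) = 565.8 m.

566 m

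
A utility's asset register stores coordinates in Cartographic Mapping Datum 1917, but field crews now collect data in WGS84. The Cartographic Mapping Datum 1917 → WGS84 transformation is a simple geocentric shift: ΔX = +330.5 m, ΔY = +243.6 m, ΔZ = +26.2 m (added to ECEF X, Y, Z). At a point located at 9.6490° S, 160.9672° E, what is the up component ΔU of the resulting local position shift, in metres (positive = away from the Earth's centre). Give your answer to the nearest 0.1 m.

At φ = -9.6490°, λ = 160.9672°: sin φ = -0.167612, cos φ = 0.985853, sin λ = 0.326109, cos λ = -0.945332.
ΔU = cos φ cos λ·ΔX + cos φ sin λ·ΔY + sin φ·ΔZ = (0.985853)(-0.945332)(330.5) + (0.985853)(0.326109)(243.6) + (-0.167612)(26.2) = -234.09 m.

ΔU = -234.1 m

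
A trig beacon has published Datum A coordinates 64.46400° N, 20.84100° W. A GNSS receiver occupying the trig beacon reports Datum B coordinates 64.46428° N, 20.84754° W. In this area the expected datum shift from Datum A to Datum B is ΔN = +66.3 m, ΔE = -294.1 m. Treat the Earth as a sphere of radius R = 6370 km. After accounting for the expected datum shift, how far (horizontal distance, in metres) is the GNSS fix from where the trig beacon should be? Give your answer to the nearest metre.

40 m

Observed coordinate differences: Δφ = +0.00028°, Δλ = -0.00654°.
Converting to metres (1° lat = 111177 m, cos φ = 0.431078): observed ΔN = 31.1 m, observed ΔE = -313.4 m.
Subtracting the expected shift leaves a residual of 31.1 − (66.3) = -35.2 m north and -313.4 − (-294.1) = -19.3 m east.
Residual distance = √((-35.2)² + (-19.3)²) = 40.1 m.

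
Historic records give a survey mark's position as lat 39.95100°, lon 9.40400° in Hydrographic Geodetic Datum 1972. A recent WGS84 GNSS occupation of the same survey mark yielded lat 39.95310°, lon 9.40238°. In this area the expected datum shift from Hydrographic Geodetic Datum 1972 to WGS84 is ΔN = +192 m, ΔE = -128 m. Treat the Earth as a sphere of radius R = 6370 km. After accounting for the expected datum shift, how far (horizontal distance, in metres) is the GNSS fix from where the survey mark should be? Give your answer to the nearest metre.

Observed coordinate differences: Δφ = +0.00210°, Δλ = -0.00162°.
Converting to metres (1° lat = 111177 m, cos φ = 0.766594): observed ΔN = 233.5 m, observed ΔE = -138.1 m.
Subtracting the expected shift leaves a residual of 233.5 − (192) = 41.5 m north and -138.1 − (-128) = -10.1 m east.
Residual distance = √(41.5² + (-10.1)²) = 42.7 m.

43 m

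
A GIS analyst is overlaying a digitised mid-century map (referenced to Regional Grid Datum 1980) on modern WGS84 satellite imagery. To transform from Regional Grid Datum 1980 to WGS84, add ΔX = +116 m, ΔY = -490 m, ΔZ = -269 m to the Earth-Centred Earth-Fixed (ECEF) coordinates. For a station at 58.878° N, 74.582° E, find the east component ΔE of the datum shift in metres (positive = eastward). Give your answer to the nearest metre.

The local east axis at (φ, λ) is (−sin λ, cos λ, 0), so ΔE = −sin(74.582°)·116 + cos(74.582°)·(-490) = -242.10 m.

ΔE = -242 m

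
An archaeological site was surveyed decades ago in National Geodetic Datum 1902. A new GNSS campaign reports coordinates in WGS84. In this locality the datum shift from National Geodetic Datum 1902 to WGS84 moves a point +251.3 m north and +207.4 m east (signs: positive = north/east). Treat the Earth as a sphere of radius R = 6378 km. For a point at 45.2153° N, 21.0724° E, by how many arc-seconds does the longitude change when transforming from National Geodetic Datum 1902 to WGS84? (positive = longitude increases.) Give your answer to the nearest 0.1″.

Δλ = 9.5″

At latitude 45.2153°, cos φ = 0.704445.
One radian of longitude at latitude φ spans R cos φ, so Δλ = ΔE / (R cos φ) = 207.4 / (6378000 × 0.704445) = 4.6161e-05 rad = 9.521″.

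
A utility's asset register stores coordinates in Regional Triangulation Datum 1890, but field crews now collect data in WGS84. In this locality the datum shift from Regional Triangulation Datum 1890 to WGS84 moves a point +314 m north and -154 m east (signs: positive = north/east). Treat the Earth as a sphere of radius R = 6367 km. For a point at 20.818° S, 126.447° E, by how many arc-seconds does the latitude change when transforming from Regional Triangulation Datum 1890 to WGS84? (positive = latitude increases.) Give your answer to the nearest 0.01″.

Δφ = 10.17″

On a sphere of radius R, 1 rad of latitude = R, so Δφ = ΔN / R = 314.0 / 6367000 = 4.9317e-05 rad = 10.172″.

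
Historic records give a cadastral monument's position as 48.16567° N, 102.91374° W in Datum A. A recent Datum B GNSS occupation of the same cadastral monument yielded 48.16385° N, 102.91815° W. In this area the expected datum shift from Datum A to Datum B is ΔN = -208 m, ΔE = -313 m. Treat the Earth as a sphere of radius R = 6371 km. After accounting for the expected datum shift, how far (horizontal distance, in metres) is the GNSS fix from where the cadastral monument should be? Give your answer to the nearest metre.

15 m

Observed coordinate differences: Δφ = -0.00182°, Δλ = -0.00441°.
Converting to metres (1° lat = 111195 m, cos φ = 0.666979): observed ΔN = -202.4 m, observed ΔE = -327.1 m.
Subtracting the expected shift leaves a residual of -202.4 − (-208) = 5.6 m north and -327.1 − (-313) = -14.1 m east.
Residual distance = √(5.6² + (-14.1)²) = 15.1 m.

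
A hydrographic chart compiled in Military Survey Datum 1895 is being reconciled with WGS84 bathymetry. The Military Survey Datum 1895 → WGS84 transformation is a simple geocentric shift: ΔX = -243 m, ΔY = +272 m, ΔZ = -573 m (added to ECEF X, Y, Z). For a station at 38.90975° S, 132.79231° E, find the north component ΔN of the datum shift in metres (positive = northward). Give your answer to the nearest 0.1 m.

At φ = -38.90975°, λ = 132.79231°: sin φ = -0.628095, cos φ = 0.778136, sin λ = 0.733821, cos λ = -0.679343.
ΔN = −sin φ cos λ·ΔX − sin φ sin λ·ΔY + cos φ·ΔZ = −(-0.628095)(-0.679343)(-243) − (-0.628095)(0.733821)(272) + (0.778136)(-573) = -216.82 m.

ΔN = -216.8 m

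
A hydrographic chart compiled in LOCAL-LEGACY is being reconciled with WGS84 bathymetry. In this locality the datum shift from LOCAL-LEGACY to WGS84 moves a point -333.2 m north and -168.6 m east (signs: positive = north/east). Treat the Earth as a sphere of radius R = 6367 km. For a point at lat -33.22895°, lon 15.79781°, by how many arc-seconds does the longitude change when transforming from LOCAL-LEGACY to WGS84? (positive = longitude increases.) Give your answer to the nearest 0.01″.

At latitude -33.22895°, cos φ = 0.836488.
One radian of longitude at latitude φ spans R cos φ, so Δλ = ΔE / (R cos φ) = -168.6 / (6367000 × 0.836488) = -3.1657e-05 rad = -6.530″.

Δλ = -6.53″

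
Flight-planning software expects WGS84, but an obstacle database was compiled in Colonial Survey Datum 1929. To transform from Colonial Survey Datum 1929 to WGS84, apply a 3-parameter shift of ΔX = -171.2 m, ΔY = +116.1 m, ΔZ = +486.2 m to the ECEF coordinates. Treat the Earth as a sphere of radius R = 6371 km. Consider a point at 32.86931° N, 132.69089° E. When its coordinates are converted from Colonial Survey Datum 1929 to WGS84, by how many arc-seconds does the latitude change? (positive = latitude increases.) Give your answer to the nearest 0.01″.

Δφ = 9.68″

sin φ = 0.542725, cos φ = 0.839911, sin λ = 0.735022, cos λ = -0.678043.
North component: ΔN = −sin φ cos λ·ΔX − sin φ sin λ·ΔY + cos φ·ΔZ = −(0.542725)(-0.678043)(-171.2) − (0.542725)(0.735022)(116.1) + (0.839911)(486.2) = 299.05 m.
1° of latitude spans πR/180 = 111195 m, so Δφ = 299.05 / 111195 × 3600 = 9.682″.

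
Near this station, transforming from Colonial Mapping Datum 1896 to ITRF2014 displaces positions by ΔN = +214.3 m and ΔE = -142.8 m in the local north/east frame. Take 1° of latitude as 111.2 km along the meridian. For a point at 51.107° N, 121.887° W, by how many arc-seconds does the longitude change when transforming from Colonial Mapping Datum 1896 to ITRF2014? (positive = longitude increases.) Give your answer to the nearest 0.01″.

At latitude 51.107°, cos φ = 0.627868.
1° of longitude at this latitude = 111.2 × cos φ = 69.82 km, so Δλ = -142.8 / 69818.9 = -0.0020453° = -7.363″.

Δλ = -7.36″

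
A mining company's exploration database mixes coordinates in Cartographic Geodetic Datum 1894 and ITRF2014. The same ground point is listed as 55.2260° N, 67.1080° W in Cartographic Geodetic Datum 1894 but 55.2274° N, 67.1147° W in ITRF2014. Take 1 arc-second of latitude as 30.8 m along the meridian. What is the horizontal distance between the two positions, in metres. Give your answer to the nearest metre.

Δφ = 55.2274° − 55.2260° = +0.0014°; Δλ = -67.1147° − -67.1080° = -0.0067°.
1° of latitude = 3600 × 30.80 = 110880 m.
ΔN = Δφ × 110880 = 155.2 m; ΔE = Δλ × 110880 × cos(55.2260°) = -0.0067 × 110880 × 0.570341 = -423.7 m.
Distance = √(ΔE² + ΔN²) = √((-423.7)² + 155.2²) = 451.2 m.

451 m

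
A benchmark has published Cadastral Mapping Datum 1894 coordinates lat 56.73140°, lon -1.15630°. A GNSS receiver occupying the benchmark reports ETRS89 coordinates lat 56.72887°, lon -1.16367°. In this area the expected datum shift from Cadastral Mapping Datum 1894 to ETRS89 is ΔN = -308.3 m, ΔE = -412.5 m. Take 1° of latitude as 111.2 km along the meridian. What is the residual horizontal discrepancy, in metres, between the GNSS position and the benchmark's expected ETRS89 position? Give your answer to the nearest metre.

Observed coordinate differences: Δφ = -0.00253°, Δλ = -0.00737°.
Converting to metres (1° lat = 111200 m, cos φ = 0.548565): observed ΔN = -281.3 m, observed ΔE = -449.6 m.
Subtracting the expected shift leaves a residual of -281.3 − (-308.3) = 27.0 m north and -449.6 − (-412.5) = -37.1 m east.
Residual distance = √(27.0² + (-37.1)²) = 45.8 m.

46 m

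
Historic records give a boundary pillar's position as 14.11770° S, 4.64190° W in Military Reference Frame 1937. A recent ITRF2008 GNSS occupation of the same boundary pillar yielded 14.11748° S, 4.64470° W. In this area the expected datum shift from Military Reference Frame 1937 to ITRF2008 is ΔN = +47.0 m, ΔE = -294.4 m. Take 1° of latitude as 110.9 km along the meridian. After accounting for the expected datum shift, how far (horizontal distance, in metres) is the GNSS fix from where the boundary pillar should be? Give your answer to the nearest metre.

24 m

Observed coordinate differences: Δφ = +0.00022°, Δλ = -0.00280°.
Converting to metres (1° lat = 110900 m, cos φ = 0.969797): observed ΔN = 24.4 m, observed ΔE = -301.1 m.
Subtracting the expected shift leaves a residual of 24.4 − (47.0) = -22.6 m north and -301.1 − (-294.4) = -6.7 m east.
Residual distance = √((-22.6)² + (-6.7)²) = 23.6 m.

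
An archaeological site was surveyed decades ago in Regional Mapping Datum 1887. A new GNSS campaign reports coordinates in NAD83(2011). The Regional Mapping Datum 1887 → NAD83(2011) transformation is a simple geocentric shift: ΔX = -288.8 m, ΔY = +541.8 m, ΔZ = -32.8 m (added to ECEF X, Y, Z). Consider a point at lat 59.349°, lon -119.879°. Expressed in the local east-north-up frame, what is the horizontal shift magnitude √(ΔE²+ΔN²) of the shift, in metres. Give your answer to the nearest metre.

The local east axis at (φ, λ) is (−sin λ, cos λ, 0), so ΔE = −sin(-119.879°)·(-288.8) + cos(-119.879°)·541.8 = -520.32 m.
The local north axis is (−sin φ cos λ, −sin φ sin λ, cos φ), giving ΔN = -123.771 + 404.149 − 16.722 = 263.66 m.
Horizontal magnitude = √(ΔE² + ΔN²) = √((-520.32)² + 263.66²) = 583.31 m.

583 m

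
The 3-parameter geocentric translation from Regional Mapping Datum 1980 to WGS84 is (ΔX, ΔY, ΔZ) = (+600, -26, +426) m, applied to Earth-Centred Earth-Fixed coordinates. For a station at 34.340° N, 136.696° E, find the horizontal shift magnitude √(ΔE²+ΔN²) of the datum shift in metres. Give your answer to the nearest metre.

724 m

At φ = 34.340°, λ = 136.696°: sin φ = 0.564103, cos φ = 0.825705, sin λ = 0.685869, cos λ = -0.727725.
ΔE = −sin λ·ΔX + cos λ·ΔY = −(0.685869)·(600) + (-0.727725)·(-26) = -392.60 m.
ΔN = −sin φ cos λ·ΔX − sin φ sin λ·ΔY + cos φ·ΔZ = −(0.564103)(-0.727725)(600) − (0.564103)(0.685869)(-26) + (0.825705)(426) = 608.12 m.
Horizontal magnitude = √(ΔE² + ΔN²) = √((-392.60)² + 608.12²) = 723.84 m.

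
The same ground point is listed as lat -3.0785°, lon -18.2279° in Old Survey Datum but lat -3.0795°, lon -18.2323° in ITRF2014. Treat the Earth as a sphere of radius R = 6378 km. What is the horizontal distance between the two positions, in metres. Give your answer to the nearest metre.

Δφ = -3.0795° − -3.0785° = -0.0010°; Δλ = -18.2323° − -18.2279° = -0.0044°.
1° along a meridian = πR/180 = 111317 m.
ΔN = Δφ × 111317 = -111.3 m; ΔE = Δλ × 111317 × cos(-3.0785°) = -0.0044 × 111317 × 0.998557 = -489.1 m.
Distance = √(ΔE² + ΔN²) = √((-489.1)² + (-111.3)²) = 501.6 m.

502 m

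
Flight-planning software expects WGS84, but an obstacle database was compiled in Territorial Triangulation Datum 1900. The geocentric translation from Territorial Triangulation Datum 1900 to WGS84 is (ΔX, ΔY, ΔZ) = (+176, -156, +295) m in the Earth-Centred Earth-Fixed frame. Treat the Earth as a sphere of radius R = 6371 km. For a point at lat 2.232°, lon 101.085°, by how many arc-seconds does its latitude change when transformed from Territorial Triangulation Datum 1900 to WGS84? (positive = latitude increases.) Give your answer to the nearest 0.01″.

Δφ = 9.78″

sin φ = 0.038946, cos φ = 0.999241, sin λ = 0.981343, cos λ = -0.192265.
North component: ΔN = −sin φ cos λ·ΔX − sin φ sin λ·ΔY + cos φ·ΔZ = −(0.038946)(-0.192265)(176) − (0.038946)(0.981343)(-156) + (0.999241)(295) = 302.06 m.
1° of latitude spans πR/180 = 111195 m, so Δφ = 302.06 / 111195 × 3600 = 9.779″.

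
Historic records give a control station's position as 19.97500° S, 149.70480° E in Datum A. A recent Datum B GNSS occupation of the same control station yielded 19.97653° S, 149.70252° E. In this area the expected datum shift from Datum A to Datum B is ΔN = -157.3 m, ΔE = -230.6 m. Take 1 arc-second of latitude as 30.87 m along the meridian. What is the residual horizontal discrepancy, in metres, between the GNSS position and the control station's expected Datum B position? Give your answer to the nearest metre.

15 m

Observed coordinate differences: Δφ = -0.00153°, Δλ = -0.00228°.
Converting to metres (1° lat = 111132 m, cos φ = 0.939842): observed ΔN = -170.0 m, observed ΔE = -238.1 m.
Subtracting the expected shift leaves a residual of -170.0 − (-157.3) = -12.7 m north and -238.1 − (-230.6) = -7.5 m east.
Residual distance = √((-12.7)² + (-7.5)²) = 14.8 m.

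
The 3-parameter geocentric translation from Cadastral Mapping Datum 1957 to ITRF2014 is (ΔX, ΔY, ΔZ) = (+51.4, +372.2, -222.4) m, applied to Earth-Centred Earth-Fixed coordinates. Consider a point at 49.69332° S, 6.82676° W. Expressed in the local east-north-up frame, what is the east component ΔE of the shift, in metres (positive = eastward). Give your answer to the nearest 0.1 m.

The local east axis at (φ, λ) is (−sin λ, cos λ, 0), so ΔE = −sin(-6.82676°)·51.4 + cos(-6.82676°)·372.2 = 375.67 m.

ΔE = 375.7 m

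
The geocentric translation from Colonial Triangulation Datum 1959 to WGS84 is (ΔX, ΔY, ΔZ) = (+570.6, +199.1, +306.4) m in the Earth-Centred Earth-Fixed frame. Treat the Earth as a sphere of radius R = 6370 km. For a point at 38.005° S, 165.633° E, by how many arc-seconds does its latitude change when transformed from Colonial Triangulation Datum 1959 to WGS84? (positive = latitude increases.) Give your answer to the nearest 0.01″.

Δφ = -2.22″

sin φ = -0.615730, cos φ = 0.787957, sin λ = 0.248132, cos λ = -0.968726.
North component: ΔN = −sin φ cos λ·ΔX − sin φ sin λ·ΔY + cos φ·ΔZ = −(-0.615730)(-0.968726)(570.6) − (-0.615730)(0.248132)(199.1) + (0.787957)(306.4) = -68.50 m.
1° of latitude spans πR/180 = 111177 m, so Δφ = -68.50 / 111177 × 3600 = -2.218″.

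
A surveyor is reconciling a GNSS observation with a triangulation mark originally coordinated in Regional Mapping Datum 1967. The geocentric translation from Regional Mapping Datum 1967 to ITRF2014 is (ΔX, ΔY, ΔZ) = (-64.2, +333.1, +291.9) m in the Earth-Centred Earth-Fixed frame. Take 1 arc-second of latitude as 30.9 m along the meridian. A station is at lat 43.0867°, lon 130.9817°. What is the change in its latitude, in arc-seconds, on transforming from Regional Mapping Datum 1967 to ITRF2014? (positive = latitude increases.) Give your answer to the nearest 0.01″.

sin φ = 0.683104, cos φ = 0.730321, sin λ = 0.754919, cos λ = -0.655818.
North component: ΔN = −sin φ cos λ·ΔX − sin φ sin λ·ΔY + cos φ·ΔZ = −(0.683104)(-0.655818)(-64.2) − (0.683104)(0.754919)(333.1) + (0.730321)(291.9) = 12.64 m.
1° of latitude spans 3600 × 30.90 = 111240 m, so Δφ = 12.64 / 111240 × 3600 = 0.409″.

Δφ = 0.41″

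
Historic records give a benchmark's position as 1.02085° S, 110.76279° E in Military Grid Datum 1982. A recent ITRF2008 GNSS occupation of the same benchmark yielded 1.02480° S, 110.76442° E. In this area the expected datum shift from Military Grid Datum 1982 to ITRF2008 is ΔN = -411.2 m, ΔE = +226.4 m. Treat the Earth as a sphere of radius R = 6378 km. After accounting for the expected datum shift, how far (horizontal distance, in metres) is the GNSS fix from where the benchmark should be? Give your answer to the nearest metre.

Observed coordinate differences: Δφ = -0.00395°, Δλ = +0.00163°.
Converting to metres (1° lat = 111317 m, cos φ = 0.999841): observed ΔN = -439.7 m, observed ΔE = 181.4 m.
Subtracting the expected shift leaves a residual of -439.7 − (-411.2) = -28.5 m north and 181.4 − (226.4) = -45.0 m east.
Residual distance = √((-28.5)² + (-45.0)²) = 53.3 m.

53 m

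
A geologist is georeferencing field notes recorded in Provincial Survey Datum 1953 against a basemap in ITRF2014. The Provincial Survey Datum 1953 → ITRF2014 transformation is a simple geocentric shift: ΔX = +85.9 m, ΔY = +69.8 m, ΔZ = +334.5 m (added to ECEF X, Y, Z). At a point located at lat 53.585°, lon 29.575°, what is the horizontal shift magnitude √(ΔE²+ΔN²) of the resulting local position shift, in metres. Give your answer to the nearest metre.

112 m

At φ = 53.585°, λ = 29.575°: sin φ = 0.804738, cos φ = 0.593630, sin λ = 0.493562, cos λ = 0.869710.
ΔE = −sin λ·ΔX + cos λ·ΔY = −(0.493562)·(85.9) + (0.869710)·(69.8) = 18.31 m.
ΔN = −sin φ cos λ·ΔX − sin φ sin λ·ΔY + cos φ·ΔZ = −(0.804738)(0.869710)(85.9) − (0.804738)(0.493562)(69.8) + (0.593630)(334.5) = 110.72 m.
Horizontal magnitude = √(ΔE² + ΔN²) = √(18.31² + 110.72²) = 112.23 m.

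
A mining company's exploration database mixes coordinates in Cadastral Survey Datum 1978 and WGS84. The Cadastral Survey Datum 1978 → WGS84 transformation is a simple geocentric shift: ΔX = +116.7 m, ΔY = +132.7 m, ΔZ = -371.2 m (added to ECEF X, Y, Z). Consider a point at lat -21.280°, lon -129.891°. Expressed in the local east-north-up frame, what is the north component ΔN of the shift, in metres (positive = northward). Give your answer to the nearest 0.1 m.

ΔN = -410.0 m

At φ = -21.280°, λ = -129.891°: sin φ = -0.362926, cos φ = 0.931818, sin λ = -0.767266, cos λ = -0.641329.
ΔN = −sin φ cos λ·ΔX − sin φ sin λ·ΔY + cos φ·ΔZ = −(-0.362926)(-0.641329)(116.7) − (-0.362926)(-0.767266)(132.7) + (0.931818)(-371.2) = -410.01 m.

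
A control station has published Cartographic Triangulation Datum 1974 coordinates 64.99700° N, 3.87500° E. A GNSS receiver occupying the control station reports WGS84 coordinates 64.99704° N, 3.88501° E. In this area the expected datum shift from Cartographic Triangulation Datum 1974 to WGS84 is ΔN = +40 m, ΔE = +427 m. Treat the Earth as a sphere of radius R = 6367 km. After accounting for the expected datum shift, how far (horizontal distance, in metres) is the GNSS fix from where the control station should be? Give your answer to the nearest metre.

56 m

Observed coordinate differences: Δφ = +0.00004°, Δλ = +0.01001°.
Converting to metres (1° lat = 111125 m, cos φ = 0.422666): observed ΔN = 4.4 m, observed ΔE = 470.2 m.
Subtracting the expected shift leaves a residual of 4.4 − (40) = -35.6 m north and 470.2 − (427) = 43.2 m east.
Residual distance = √((-35.6)² + 43.2²) = 55.9 m.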